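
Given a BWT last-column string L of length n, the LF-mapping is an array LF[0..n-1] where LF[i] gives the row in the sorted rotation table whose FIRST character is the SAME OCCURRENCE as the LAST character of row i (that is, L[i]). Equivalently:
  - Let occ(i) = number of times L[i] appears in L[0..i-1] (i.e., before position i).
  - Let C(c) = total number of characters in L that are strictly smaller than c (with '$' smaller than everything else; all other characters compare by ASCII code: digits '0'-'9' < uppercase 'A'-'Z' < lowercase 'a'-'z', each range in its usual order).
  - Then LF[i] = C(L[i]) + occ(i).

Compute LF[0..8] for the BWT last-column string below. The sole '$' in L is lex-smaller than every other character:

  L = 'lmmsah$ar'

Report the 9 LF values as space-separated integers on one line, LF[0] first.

Char counts: '$':1, 'a':2, 'h':1, 'l':1, 'm':2, 'r':1, 's':1
C (first-col start): C('$')=0, C('a')=1, C('h')=3, C('l')=4, C('m')=5, C('r')=7, C('s')=8
L[0]='l': occ=0, LF[0]=C('l')+0=4+0=4
L[1]='m': occ=0, LF[1]=C('m')+0=5+0=5
L[2]='m': occ=1, LF[2]=C('m')+1=5+1=6
L[3]='s': occ=0, LF[3]=C('s')+0=8+0=8
L[4]='a': occ=0, LF[4]=C('a')+0=1+0=1
L[5]='h': occ=0, LF[5]=C('h')+0=3+0=3
L[6]='$': occ=0, LF[6]=C('$')+0=0+0=0
L[7]='a': occ=1, LF[7]=C('a')+1=1+1=2
L[8]='r': occ=0, LF[8]=C('r')+0=7+0=7

Answer: 4 5 6 8 1 3 0 2 7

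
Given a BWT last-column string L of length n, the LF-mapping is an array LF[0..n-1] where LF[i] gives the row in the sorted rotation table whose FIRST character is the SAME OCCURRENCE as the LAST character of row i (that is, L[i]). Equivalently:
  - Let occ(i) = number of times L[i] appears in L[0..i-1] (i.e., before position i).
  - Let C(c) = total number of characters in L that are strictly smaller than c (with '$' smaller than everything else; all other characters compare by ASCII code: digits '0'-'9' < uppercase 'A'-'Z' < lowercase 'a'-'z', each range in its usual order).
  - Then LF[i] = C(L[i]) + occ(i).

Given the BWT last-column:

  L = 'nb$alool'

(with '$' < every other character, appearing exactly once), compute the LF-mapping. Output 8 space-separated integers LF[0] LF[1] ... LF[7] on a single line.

Char counts: '$':1, 'a':1, 'b':1, 'l':2, 'n':1, 'o':2
C (first-col start): C('$')=0, C('a')=1, C('b')=2, C('l')=3, C('n')=5, C('o')=6
L[0]='n': occ=0, LF[0]=C('n')+0=5+0=5
L[1]='b': occ=0, LF[1]=C('b')+0=2+0=2
L[2]='$': occ=0, LF[2]=C('$')+0=0+0=0
L[3]='a': occ=0, LF[3]=C('a')+0=1+0=1
L[4]='l': occ=0, LF[4]=C('l')+0=3+0=3
L[5]='o': occ=0, LF[5]=C('o')+0=6+0=6
L[6]='o': occ=1, LF[6]=C('o')+1=6+1=7
L[7]='l': occ=1, LF[7]=C('l')+1=3+1=4

Answer: 5 2 0 1 3 6 7 4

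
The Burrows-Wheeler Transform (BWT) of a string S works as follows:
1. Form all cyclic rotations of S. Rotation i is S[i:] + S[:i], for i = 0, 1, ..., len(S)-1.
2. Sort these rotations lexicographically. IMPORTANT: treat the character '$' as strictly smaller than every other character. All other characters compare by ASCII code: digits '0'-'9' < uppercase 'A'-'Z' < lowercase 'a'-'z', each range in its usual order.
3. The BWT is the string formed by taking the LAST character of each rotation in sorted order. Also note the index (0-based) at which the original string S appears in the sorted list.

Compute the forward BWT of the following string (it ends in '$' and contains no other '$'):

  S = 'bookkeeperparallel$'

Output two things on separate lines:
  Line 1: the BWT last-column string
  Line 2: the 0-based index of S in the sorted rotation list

Answer: lrp$klepkoelaobreae
3

Derivation:
All 19 rotations (rotation i = S[i:]+S[:i]):
  rot[0] = bookkeeperparallel$
  rot[1] = ookkeeperparallel$b
  rot[2] = okkeeperparallel$bo
  rot[3] = kkeeperparallel$boo
  rot[4] = keeperparallel$book
  rot[5] = eeperparallel$bookk
  rot[6] = eperparallel$bookke
  rot[7] = perparallel$bookkee
  rot[8] = erparallel$bookkeep
  rot[9] = rparallel$bookkeepe
  rot[10] = parallel$bookkeeper
  rot[11] = arallel$bookkeeperp
  rot[12] = rallel$bookkeeperpa
  rot[13] = allel$bookkeeperpar
  rot[14] = llel$bookkeeperpara
  rot[15] = lel$bookkeeperparal
  rot[16] = el$bookkeeperparall
  rot[17] = l$bookkeeperparalle
  rot[18] = $bookkeeperparallel
Sorted (with $ < everything):
  sorted[0] = $bookkeeperparallel  (last char: 'l')
  sorted[1] = allel$bookkeeperpar  (last char: 'r')
  sorted[2] = arallel$bookkeeperp  (last char: 'p')
  sorted[3] = bookkeeperparallel$  (last char: '$')
  sorted[4] = eeperparallel$bookk  (last char: 'k')
  sorted[5] = el$bookkeeperparall  (last char: 'l')
  sorted[6] = eperparallel$bookke  (last char: 'e')
  sorted[7] = erparallel$bookkeep  (last char: 'p')
  sorted[8] = keeperparallel$book  (last char: 'k')
  sorted[9] = kkeeperparallel$boo  (last char: 'o')
  sorted[10] = l$bookkeeperparalle  (last char: 'e')
  sorted[11] = lel$bookkeeperparal  (last char: 'l')
  sorted[12] = llel$bookkeeperpara  (last char: 'a')
  sorted[13] = okkeeperparallel$bo  (last char: 'o')
  sorted[14] = ookkeeperparallel$b  (last char: 'b')
  sorted[15] = parallel$bookkeeper  (last char: 'r')
  sorted[16] = perparallel$bookkee  (last char: 'e')
  sorted[17] = rallel$bookkeeperpa  (last char: 'a')
  sorted[18] = rparallel$bookkeepe  (last char: 'e')
Last column: lrp$klepkoelaobreae
Original string S is at sorted index 3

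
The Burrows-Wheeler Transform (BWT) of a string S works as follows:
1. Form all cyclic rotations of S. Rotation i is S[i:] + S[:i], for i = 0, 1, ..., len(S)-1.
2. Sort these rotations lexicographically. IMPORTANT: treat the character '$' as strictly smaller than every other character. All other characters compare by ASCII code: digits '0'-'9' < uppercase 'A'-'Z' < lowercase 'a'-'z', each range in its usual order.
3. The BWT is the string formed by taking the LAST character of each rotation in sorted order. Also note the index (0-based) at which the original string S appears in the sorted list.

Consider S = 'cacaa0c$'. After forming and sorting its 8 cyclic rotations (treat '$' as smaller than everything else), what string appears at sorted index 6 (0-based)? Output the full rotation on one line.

Answer: caa0c$ca

Derivation:
All 8 rotations (rotation i = S[i:]+S[:i]):
  rot[0] = cacaa0c$
  rot[1] = acaa0c$c
  rot[2] = caa0c$ca
  rot[3] = aa0c$cac
  rot[4] = a0c$caca
  rot[5] = 0c$cacaa
  rot[6] = c$cacaa0
  rot[7] = $cacaa0c
Sorted (with $ < everything):
  sorted[0] = $cacaa0c
  sorted[1] = 0c$cacaa
  sorted[2] = a0c$caca
  sorted[3] = aa0c$cac
  sorted[4] = acaa0c$c
  sorted[5] = c$cacaa0
  sorted[6] = caa0c$ca
  sorted[7] = cacaa0c$
sorted[6] = caa0c$ca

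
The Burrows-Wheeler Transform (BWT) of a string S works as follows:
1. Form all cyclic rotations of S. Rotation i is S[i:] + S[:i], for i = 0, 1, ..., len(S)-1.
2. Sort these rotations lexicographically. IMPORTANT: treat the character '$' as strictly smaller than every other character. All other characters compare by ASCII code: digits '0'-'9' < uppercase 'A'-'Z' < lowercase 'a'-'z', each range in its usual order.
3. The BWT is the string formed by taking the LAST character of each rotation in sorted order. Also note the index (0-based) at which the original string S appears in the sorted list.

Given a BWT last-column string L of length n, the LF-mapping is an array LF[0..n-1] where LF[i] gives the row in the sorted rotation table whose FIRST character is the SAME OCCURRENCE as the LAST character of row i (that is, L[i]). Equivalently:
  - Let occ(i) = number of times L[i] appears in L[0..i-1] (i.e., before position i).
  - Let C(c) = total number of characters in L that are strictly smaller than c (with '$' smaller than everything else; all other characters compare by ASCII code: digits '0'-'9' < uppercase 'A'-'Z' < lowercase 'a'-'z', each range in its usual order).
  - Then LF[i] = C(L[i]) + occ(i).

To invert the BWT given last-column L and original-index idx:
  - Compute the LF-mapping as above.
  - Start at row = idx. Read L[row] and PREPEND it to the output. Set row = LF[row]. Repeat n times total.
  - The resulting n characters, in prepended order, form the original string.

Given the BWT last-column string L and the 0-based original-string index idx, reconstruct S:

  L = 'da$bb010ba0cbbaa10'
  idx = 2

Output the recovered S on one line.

Answer: 0a011cb0abbaabb0d$

Derivation:
LF mapping: 17 7 0 11 12 1 5 2 13 8 3 16 14 15 9 10 6 4
Walk LF starting at row 2, prepending L[row]:
  step 1: row=2, L[2]='$', prepend. Next row=LF[2]=0
  step 2: row=0, L[0]='d', prepend. Next row=LF[0]=17
  step 3: row=17, L[17]='0', prepend. Next row=LF[17]=4
  step 4: row=4, L[4]='b', prepend. Next row=LF[4]=12
  step 5: row=12, L[12]='b', prepend. Next row=LF[12]=14
  step 6: row=14, L[14]='a', prepend. Next row=LF[14]=9
  step 7: row=9, L[9]='a', prepend. Next row=LF[9]=8
  step 8: row=8, L[8]='b', prepend. Next row=LF[8]=13
  step 9: row=13, L[13]='b', prepend. Next row=LF[13]=15
  step 10: row=15, L[15]='a', prepend. Next row=LF[15]=10
  step 11: row=10, L[10]='0', prepend. Next row=LF[10]=3
  step 12: row=3, L[3]='b', prepend. Next row=LF[3]=11
  step 13: row=11, L[11]='c', prepend. Next row=LF[11]=16
  step 14: row=16, L[16]='1', prepend. Next row=LF[16]=6
  step 15: row=6, L[6]='1', prepend. Next row=LF[6]=5
  step 16: row=5, L[5]='0', prepend. Next row=LF[5]=1
  step 17: row=1, L[1]='a', prepend. Next row=LF[1]=7
  step 18: row=7, L[7]='0', prepend. Next row=LF[7]=2
Reversed output: 0a011cb0abbaabb0d$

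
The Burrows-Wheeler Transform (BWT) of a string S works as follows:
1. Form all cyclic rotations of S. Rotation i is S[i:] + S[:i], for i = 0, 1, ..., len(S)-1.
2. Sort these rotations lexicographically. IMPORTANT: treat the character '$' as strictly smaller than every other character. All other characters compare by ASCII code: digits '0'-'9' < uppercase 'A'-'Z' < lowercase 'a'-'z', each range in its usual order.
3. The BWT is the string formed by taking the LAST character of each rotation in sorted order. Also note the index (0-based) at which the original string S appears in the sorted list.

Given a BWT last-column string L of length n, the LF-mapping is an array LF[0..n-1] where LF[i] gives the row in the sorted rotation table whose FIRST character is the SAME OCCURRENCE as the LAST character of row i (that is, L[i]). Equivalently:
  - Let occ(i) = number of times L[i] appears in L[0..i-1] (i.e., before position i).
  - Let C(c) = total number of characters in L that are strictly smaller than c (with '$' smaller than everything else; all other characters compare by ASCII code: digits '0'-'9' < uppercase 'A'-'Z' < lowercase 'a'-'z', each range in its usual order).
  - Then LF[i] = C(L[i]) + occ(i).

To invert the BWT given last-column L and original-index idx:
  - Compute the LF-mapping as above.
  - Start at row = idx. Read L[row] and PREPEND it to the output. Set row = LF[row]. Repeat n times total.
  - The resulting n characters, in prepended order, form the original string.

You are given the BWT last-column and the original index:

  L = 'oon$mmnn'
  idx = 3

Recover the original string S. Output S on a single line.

LF mapping: 6 7 3 0 1 2 4 5
Walk LF starting at row 3, prepending L[row]:
  step 1: row=3, L[3]='$', prepend. Next row=LF[3]=0
  step 2: row=0, L[0]='o', prepend. Next row=LF[0]=6
  step 3: row=6, L[6]='n', prepend. Next row=LF[6]=4
  step 4: row=4, L[4]='m', prepend. Next row=LF[4]=1
  step 5: row=1, L[1]='o', prepend. Next row=LF[1]=7
  step 6: row=7, L[7]='n', prepend. Next row=LF[7]=5
  step 7: row=5, L[5]='m', prepend. Next row=LF[5]=2
  step 8: row=2, L[2]='n', prepend. Next row=LF[2]=3
Reversed output: nmnomno$

Answer: nmnomno$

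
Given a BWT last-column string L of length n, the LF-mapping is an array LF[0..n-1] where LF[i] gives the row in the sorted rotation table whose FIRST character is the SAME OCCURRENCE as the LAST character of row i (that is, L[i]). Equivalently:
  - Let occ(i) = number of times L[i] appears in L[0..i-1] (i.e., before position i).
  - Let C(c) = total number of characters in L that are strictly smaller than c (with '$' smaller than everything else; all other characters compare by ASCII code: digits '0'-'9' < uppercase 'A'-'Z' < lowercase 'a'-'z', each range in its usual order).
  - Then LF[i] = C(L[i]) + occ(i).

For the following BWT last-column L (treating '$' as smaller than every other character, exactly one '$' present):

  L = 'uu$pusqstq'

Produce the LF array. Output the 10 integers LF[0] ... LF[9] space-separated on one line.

Char counts: '$':1, 'p':1, 'q':2, 's':2, 't':1, 'u':3
C (first-col start): C('$')=0, C('p')=1, C('q')=2, C('s')=4, C('t')=6, C('u')=7
L[0]='u': occ=0, LF[0]=C('u')+0=7+0=7
L[1]='u': occ=1, LF[1]=C('u')+1=7+1=8
L[2]='$': occ=0, LF[2]=C('$')+0=0+0=0
L[3]='p': occ=0, LF[3]=C('p')+0=1+0=1
L[4]='u': occ=2, LF[4]=C('u')+2=7+2=9
L[5]='s': occ=0, LF[5]=C('s')+0=4+0=4
L[6]='q': occ=0, LF[6]=C('q')+0=2+0=2
L[7]='s': occ=1, LF[7]=C('s')+1=4+1=5
L[8]='t': occ=0, LF[8]=C('t')+0=6+0=6
L[9]='q': occ=1, LF[9]=C('q')+1=2+1=3

Answer: 7 8 0 1 9 4 2 5 6 3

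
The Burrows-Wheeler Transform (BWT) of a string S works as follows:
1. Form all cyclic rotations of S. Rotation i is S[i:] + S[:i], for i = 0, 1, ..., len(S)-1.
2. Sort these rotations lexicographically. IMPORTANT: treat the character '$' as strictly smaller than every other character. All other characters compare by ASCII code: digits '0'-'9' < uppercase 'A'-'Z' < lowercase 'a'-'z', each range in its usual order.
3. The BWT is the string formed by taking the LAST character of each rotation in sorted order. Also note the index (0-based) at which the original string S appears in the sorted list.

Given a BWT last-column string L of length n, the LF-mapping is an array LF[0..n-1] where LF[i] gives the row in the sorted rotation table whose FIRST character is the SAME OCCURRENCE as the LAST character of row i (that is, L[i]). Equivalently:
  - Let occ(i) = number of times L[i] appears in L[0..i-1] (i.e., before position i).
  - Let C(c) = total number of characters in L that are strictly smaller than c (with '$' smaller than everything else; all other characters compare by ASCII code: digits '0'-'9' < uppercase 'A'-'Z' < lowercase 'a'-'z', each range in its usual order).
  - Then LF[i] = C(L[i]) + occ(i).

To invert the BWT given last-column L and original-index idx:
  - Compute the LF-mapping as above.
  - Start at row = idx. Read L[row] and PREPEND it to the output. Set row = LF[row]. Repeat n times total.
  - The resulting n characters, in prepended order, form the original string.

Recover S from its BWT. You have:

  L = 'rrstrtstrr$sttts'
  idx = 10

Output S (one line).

LF mapping: 1 2 6 10 3 11 7 12 4 5 0 8 13 14 15 9
Walk LF starting at row 10, prepending L[row]:
  step 1: row=10, L[10]='$', prepend. Next row=LF[10]=0
  step 2: row=0, L[0]='r', prepend. Next row=LF[0]=1
  step 3: row=1, L[1]='r', prepend. Next row=LF[1]=2
  step 4: row=2, L[2]='s', prepend. Next row=LF[2]=6
  step 5: row=6, L[6]='s', prepend. Next row=LF[6]=7
  step 6: row=7, L[7]='t', prepend. Next row=LF[7]=12
  step 7: row=12, L[12]='t', prepend. Next row=LF[12]=13
  step 8: row=13, L[13]='t', prepend. Next row=LF[13]=14
  step 9: row=14, L[14]='t', prepend. Next row=LF[14]=15
  step 10: row=15, L[15]='s', prepend. Next row=LF[15]=9
  step 11: row=9, L[9]='r', prepend. Next row=LF[9]=5
  step 12: row=5, L[5]='t', prepend. Next row=LF[5]=11
  step 13: row=11, L[11]='s', prepend. Next row=LF[11]=8
  step 14: row=8, L[8]='r', prepend. Next row=LF[8]=4
  step 15: row=4, L[4]='r', prepend. Next row=LF[4]=3
  step 16: row=3, L[3]='t', prepend. Next row=LF[3]=10
Reversed output: trrstrsttttssrr$

Answer: trrstrsttttssrr$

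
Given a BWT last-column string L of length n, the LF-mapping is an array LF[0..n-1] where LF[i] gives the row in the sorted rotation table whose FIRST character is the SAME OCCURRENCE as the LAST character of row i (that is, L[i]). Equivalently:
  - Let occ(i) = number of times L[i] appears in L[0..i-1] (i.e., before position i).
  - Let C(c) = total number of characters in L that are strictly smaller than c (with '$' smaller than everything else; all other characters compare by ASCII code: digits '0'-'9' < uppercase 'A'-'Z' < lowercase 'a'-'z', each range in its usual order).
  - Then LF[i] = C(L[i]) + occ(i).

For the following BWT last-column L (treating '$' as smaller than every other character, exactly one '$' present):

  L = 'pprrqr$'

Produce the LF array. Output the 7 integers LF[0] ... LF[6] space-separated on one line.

Answer: 1 2 4 5 3 6 0

Derivation:
Char counts: '$':1, 'p':2, 'q':1, 'r':3
C (first-col start): C('$')=0, C('p')=1, C('q')=3, C('r')=4
L[0]='p': occ=0, LF[0]=C('p')+0=1+0=1
L[1]='p': occ=1, LF[1]=C('p')+1=1+1=2
L[2]='r': occ=0, LF[2]=C('r')+0=4+0=4
L[3]='r': occ=1, LF[3]=C('r')+1=4+1=5
L[4]='q': occ=0, LF[4]=C('q')+0=3+0=3
L[5]='r': occ=2, LF[5]=C('r')+2=4+2=6
L[6]='$': occ=0, LF[6]=C('$')+0=0+0=0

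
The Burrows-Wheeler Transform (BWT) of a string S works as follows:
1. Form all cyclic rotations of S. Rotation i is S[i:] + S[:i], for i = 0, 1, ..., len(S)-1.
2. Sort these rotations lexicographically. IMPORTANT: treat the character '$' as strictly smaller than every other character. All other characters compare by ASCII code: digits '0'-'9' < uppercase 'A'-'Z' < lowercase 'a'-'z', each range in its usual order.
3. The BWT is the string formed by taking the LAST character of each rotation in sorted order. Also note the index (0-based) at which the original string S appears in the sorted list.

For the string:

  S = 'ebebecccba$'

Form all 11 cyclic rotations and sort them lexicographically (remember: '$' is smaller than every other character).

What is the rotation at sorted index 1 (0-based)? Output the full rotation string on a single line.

All 11 rotations (rotation i = S[i:]+S[:i]):
  rot[0] = ebebecccba$
  rot[1] = bebecccba$e
  rot[2] = ebecccba$eb
  rot[3] = becccba$ebe
  rot[4] = ecccba$ebeb
  rot[5] = cccba$ebebe
  rot[6] = ccba$ebebec
  rot[7] = cba$ebebecc
  rot[8] = ba$ebebeccc
  rot[9] = a$ebebecccb
  rot[10] = $ebebecccba
Sorted (with $ < everything):
  sorted[0] = $ebebecccba
  sorted[1] = a$ebebecccb
  sorted[2] = ba$ebebeccc
  sorted[3] = bebecccba$e
  sorted[4] = becccba$ebe
  sorted[5] = cba$ebebecc
  sorted[6] = ccba$ebebec
  sorted[7] = cccba$ebebe
  sorted[8] = ebebecccba$
  sorted[9] = ebecccba$eb
  sorted[10] = ecccba$ebeb
sorted[1] = a$ebebecccb

Answer: a$ebebecccb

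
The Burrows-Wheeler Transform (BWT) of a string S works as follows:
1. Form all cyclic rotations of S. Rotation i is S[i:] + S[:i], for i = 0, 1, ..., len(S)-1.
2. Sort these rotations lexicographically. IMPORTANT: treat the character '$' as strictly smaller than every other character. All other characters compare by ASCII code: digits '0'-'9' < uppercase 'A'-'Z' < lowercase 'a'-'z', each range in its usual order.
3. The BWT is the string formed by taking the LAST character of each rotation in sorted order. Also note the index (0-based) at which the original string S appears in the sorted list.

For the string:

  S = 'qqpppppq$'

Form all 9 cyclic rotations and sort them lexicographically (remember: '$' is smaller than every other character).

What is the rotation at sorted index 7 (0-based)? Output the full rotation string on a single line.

All 9 rotations (rotation i = S[i:]+S[:i]):
  rot[0] = qqpppppq$
  rot[1] = qpppppq$q
  rot[2] = pppppq$qq
  rot[3] = ppppq$qqp
  rot[4] = pppq$qqpp
  rot[5] = ppq$qqppp
  rot[6] = pq$qqpppp
  rot[7] = q$qqppppp
  rot[8] = $qqpppppq
Sorted (with $ < everything):
  sorted[0] = $qqpppppq
  sorted[1] = pppppq$qq
  sorted[2] = ppppq$qqp
  sorted[3] = pppq$qqpp
  sorted[4] = ppq$qqppp
  sorted[5] = pq$qqpppp
  sorted[6] = q$qqppppp
  sorted[7] = qpppppq$q
  sorted[8] = qqpppppq$
sorted[7] = qpppppq$q

Answer: qpppppq$q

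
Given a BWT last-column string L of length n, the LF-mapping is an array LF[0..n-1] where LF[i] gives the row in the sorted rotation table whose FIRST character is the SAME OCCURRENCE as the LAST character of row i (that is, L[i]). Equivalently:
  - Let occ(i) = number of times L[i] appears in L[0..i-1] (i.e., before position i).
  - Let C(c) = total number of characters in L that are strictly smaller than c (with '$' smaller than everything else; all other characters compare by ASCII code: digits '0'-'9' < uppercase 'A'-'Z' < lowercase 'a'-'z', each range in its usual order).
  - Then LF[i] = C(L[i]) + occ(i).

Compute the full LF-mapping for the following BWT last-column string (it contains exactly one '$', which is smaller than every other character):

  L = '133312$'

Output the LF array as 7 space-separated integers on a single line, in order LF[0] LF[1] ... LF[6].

Answer: 1 4 5 6 2 3 0

Derivation:
Char counts: '$':1, '1':2, '2':1, '3':3
C (first-col start): C('$')=0, C('1')=1, C('2')=3, C('3')=4
L[0]='1': occ=0, LF[0]=C('1')+0=1+0=1
L[1]='3': occ=0, LF[1]=C('3')+0=4+0=4
L[2]='3': occ=1, LF[2]=C('3')+1=4+1=5
L[3]='3': occ=2, LF[3]=C('3')+2=4+2=6
L[4]='1': occ=1, LF[4]=C('1')+1=1+1=2
L[5]='2': occ=0, LF[5]=C('2')+0=3+0=3
L[6]='$': occ=0, LF[6]=C('$')+0=0+0=0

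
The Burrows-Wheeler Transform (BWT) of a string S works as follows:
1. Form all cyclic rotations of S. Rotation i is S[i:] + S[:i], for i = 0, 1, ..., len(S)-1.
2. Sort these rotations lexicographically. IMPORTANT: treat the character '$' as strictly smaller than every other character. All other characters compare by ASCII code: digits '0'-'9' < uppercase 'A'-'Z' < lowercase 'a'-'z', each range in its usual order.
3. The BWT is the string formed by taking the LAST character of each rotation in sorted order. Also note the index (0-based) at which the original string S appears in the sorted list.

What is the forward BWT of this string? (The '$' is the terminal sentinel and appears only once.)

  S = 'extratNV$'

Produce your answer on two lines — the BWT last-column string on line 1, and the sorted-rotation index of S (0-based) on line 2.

Answer: VtNr$taxe
4

Derivation:
All 9 rotations (rotation i = S[i:]+S[:i]):
  rot[0] = extratNV$
  rot[1] = xtratNV$e
  rot[2] = tratNV$ex
  rot[3] = ratNV$ext
  rot[4] = atNV$extr
  rot[5] = tNV$extra
  rot[6] = NV$extrat
  rot[7] = V$extratN
  rot[8] = $extratNV
Sorted (with $ < everything):
  sorted[0] = $extratNV  (last char: 'V')
  sorted[1] = NV$extrat  (last char: 't')
  sorted[2] = V$extratN  (last char: 'N')
  sorted[3] = atNV$extr  (last char: 'r')
  sorted[4] = extratNV$  (last char: '$')
  sorted[5] = ratNV$ext  (last char: 't')
  sorted[6] = tNV$extra  (last char: 'a')
  sorted[7] = tratNV$ex  (last char: 'x')
  sorted[8] = xtratNV$e  (last char: 'e')
Last column: VtNr$taxe
Original string S is at sorted index 4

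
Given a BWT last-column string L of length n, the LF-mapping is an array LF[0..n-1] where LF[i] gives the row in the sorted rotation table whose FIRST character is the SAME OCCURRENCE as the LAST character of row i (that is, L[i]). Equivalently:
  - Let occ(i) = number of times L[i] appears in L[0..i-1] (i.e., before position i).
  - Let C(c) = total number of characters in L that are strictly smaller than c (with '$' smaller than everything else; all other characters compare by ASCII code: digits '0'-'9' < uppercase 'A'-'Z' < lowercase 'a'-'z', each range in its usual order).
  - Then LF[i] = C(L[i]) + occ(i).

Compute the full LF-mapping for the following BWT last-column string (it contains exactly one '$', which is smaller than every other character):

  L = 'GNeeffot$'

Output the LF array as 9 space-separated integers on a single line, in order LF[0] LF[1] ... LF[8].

Answer: 1 2 3 4 5 6 7 8 0

Derivation:
Char counts: '$':1, 'G':1, 'N':1, 'e':2, 'f':2, 'o':1, 't':1
C (first-col start): C('$')=0, C('G')=1, C('N')=2, C('e')=3, C('f')=5, C('o')=7, C('t')=8
L[0]='G': occ=0, LF[0]=C('G')+0=1+0=1
L[1]='N': occ=0, LF[1]=C('N')+0=2+0=2
L[2]='e': occ=0, LF[2]=C('e')+0=3+0=3
L[3]='e': occ=1, LF[3]=C('e')+1=3+1=4
L[4]='f': occ=0, LF[4]=C('f')+0=5+0=5
L[5]='f': occ=1, LF[5]=C('f')+1=5+1=6
L[6]='o': occ=0, LF[6]=C('o')+0=7+0=7
L[7]='t': occ=0, LF[7]=C('t')+0=8+0=8
L[8]='$': occ=0, LF[8]=C('$')+0=0+0=0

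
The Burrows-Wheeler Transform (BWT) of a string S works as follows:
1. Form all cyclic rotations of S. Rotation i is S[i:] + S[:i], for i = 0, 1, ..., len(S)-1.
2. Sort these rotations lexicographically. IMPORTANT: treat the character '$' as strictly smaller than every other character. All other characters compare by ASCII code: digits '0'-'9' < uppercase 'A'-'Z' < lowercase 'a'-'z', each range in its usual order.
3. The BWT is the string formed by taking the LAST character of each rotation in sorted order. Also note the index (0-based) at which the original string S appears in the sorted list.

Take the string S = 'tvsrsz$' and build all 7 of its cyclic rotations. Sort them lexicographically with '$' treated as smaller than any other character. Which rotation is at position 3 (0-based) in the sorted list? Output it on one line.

All 7 rotations (rotation i = S[i:]+S[:i]):
  rot[0] = tvsrsz$
  rot[1] = vsrsz$t
  rot[2] = srsz$tv
  rot[3] = rsz$tvs
  rot[4] = sz$tvsr
  rot[5] = z$tvsrs
  rot[6] = $tvsrsz
Sorted (with $ < everything):
  sorted[0] = $tvsrsz
  sorted[1] = rsz$tvs
  sorted[2] = srsz$tv
  sorted[3] = sz$tvsr
  sorted[4] = tvsrsz$
  sorted[5] = vsrsz$t
  sorted[6] = z$tvsrs
sorted[3] = sz$tvsr

Answer: sz$tvsr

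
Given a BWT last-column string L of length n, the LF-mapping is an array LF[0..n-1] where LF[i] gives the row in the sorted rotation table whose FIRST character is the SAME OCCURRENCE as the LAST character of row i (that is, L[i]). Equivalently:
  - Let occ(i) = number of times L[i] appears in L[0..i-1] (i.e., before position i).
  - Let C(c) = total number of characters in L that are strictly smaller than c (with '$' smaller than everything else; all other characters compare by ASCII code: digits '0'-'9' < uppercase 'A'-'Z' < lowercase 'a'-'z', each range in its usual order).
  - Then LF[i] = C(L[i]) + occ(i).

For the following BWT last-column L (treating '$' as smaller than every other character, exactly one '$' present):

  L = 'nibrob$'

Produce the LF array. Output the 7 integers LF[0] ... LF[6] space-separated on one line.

Char counts: '$':1, 'b':2, 'i':1, 'n':1, 'o':1, 'r':1
C (first-col start): C('$')=0, C('b')=1, C('i')=3, C('n')=4, C('o')=5, C('r')=6
L[0]='n': occ=0, LF[0]=C('n')+0=4+0=4
L[1]='i': occ=0, LF[1]=C('i')+0=3+0=3
L[2]='b': occ=0, LF[2]=C('b')+0=1+0=1
L[3]='r': occ=0, LF[3]=C('r')+0=6+0=6
L[4]='o': occ=0, LF[4]=C('o')+0=5+0=5
L[5]='b': occ=1, LF[5]=C('b')+1=1+1=2
L[6]='$': occ=0, LF[6]=C('$')+0=0+0=0

Answer: 4 3 1 6 5 2 0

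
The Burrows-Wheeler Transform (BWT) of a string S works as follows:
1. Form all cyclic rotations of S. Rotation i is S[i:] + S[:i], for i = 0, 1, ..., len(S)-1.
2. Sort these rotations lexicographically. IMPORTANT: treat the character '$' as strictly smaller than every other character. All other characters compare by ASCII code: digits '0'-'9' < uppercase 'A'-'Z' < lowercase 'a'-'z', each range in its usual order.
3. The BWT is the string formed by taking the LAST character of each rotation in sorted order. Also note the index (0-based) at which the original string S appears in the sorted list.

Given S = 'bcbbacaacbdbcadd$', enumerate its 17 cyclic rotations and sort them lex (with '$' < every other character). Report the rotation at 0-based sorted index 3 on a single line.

All 17 rotations (rotation i = S[i:]+S[:i]):
  rot[0] = bcbbacaacbdbcadd$
  rot[1] = cbbacaacbdbcadd$b
  rot[2] = bbacaacbdbcadd$bc
  rot[3] = bacaacbdbcadd$bcb
  rot[4] = acaacbdbcadd$bcbb
  rot[5] = caacbdbcadd$bcbba
  rot[6] = aacbdbcadd$bcbbac
  rot[7] = acbdbcadd$bcbbaca
  rot[8] = cbdbcadd$bcbbacaa
  rot[9] = bdbcadd$bcbbacaac
  rot[10] = dbcadd$bcbbacaacb
  rot[11] = bcadd$bcbbacaacbd
  rot[12] = cadd$bcbbacaacbdb
  rot[13] = add$bcbbacaacbdbc
  rot[14] = dd$bcbbacaacbdbca
  rot[15] = d$bcbbacaacbdbcad
  rot[16] = $bcbbacaacbdbcadd
Sorted (with $ < everything):
  sorted[0] = $bcbbacaacbdbcadd
  sorted[1] = aacbdbcadd$bcbbac
  sorted[2] = acaacbdbcadd$bcbb
  sorted[3] = acbdbcadd$bcbbaca
  sorted[4] = add$bcbbacaacbdbc
  sorted[5] = bacaacbdbcadd$bcb
  sorted[6] = bbacaacbdbcadd$bc
  sorted[7] = bcadd$bcbbacaacbd
  sorted[8] = bcbbacaacbdbcadd$
  sorted[9] = bdbcadd$bcbbacaac
  sorted[10] = caacbdbcadd$bcbba
  sorted[11] = cadd$bcbbacaacbdb
  sorted[12] = cbbacaacbdbcadd$b
  sorted[13] = cbdbcadd$bcbbacaa
  sorted[14] = d$bcbbacaacbdbcad
  sorted[15] = dbcadd$bcbbacaacb
  sorted[16] = dd$bcbbacaacbdbca
sorted[3] = acbdbcadd$bcbbaca

Answer: acbdbcadd$bcbbaca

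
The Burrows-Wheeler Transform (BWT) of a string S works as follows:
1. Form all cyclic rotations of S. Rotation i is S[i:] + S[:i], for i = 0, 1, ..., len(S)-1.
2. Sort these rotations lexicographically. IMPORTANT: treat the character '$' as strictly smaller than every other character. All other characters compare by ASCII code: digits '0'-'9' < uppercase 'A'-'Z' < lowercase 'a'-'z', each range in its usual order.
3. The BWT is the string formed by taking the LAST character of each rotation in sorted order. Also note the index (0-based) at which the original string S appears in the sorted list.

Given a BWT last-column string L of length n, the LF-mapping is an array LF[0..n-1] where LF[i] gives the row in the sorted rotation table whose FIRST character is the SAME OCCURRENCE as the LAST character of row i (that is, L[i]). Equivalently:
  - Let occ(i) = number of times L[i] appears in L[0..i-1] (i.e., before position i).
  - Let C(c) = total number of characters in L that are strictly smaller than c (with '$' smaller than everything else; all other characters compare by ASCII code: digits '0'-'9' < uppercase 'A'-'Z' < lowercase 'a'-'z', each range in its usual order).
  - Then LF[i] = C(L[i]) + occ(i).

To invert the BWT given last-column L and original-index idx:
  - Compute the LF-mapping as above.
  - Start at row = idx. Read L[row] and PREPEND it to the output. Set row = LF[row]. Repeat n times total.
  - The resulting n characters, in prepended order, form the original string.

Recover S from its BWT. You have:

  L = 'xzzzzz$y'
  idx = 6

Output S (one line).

Answer: zzyzzzx$

Derivation:
LF mapping: 1 3 4 5 6 7 0 2
Walk LF starting at row 6, prepending L[row]:
  step 1: row=6, L[6]='$', prepend. Next row=LF[6]=0
  step 2: row=0, L[0]='x', prepend. Next row=LF[0]=1
  step 3: row=1, L[1]='z', prepend. Next row=LF[1]=3
  step 4: row=3, L[3]='z', prepend. Next row=LF[3]=5
  step 5: row=5, L[5]='z', prepend. Next row=LF[5]=7
  step 6: row=7, L[7]='y', prepend. Next row=LF[7]=2
  step 7: row=2, L[2]='z', prepend. Next row=LF[2]=4
  step 8: row=4, L[4]='z', prepend. Next row=LF[4]=6
Reversed output: zzyzzzx$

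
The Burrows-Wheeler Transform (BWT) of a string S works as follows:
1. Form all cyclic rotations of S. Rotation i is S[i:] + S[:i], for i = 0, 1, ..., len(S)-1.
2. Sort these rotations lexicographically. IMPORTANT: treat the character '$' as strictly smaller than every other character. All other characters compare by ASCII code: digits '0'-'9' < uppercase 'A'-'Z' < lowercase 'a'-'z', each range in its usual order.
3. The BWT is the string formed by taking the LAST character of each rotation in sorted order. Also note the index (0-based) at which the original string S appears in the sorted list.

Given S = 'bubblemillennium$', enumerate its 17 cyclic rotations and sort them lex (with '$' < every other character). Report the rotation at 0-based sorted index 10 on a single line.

Answer: llennium$bubblemi

Derivation:
All 17 rotations (rotation i = S[i:]+S[:i]):
  rot[0] = bubblemillennium$
  rot[1] = ubblemillennium$b
  rot[2] = bblemillennium$bu
  rot[3] = blemillennium$bub
  rot[4] = lemillennium$bubb
  rot[5] = emillennium$bubbl
  rot[6] = millennium$bubble
  rot[7] = illennium$bubblem
  rot[8] = llennium$bubblemi
  rot[9] = lennium$bubblemil
  rot[10] = ennium$bubblemill
  rot[11] = nnium$bubblemille
  rot[12] = nium$bubblemillen
  rot[13] = ium$bubblemillenn
  rot[14] = um$bubblemillenni
  rot[15] = m$bubblemillenniu
  rot[16] = $bubblemillennium
Sorted (with $ < everything):
  sorted[0] = $bubblemillennium
  sorted[1] = bblemillennium$bu
  sorted[2] = blemillennium$bub
  sorted[3] = bubblemillennium$
  sorted[4] = emillennium$bubbl
  sorted[5] = ennium$bubblemill
  sorted[6] = illennium$bubblem
  sorted[7] = ium$bubblemillenn
  sorted[8] = lemillennium$bubb
  sorted[9] = lennium$bubblemil
  sorted[10] = llennium$bubblemi
  sorted[11] = m$bubblemillenniu
  sorted[12] = millennium$bubble
  sorted[13] = nium$bubblemillen
  sorted[14] = nnium$bubblemille
  sorted[15] = ubblemillennium$b
  sorted[16] = um$bubblemillenni
sorted[10] = llennium$bubblemi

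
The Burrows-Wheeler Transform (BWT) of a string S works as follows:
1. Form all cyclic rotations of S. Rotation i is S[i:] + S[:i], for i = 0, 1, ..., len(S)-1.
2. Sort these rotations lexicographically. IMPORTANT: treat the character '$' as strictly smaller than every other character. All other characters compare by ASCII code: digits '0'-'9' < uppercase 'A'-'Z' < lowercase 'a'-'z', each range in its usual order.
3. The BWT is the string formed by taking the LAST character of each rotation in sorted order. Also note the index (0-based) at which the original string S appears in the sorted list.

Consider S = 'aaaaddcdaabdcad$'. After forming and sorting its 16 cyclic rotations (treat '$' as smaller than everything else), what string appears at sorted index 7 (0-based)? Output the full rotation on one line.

All 16 rotations (rotation i = S[i:]+S[:i]):
  rot[0] = aaaaddcdaabdcad$
  rot[1] = aaaddcdaabdcad$a
  rot[2] = aaddcdaabdcad$aa
  rot[3] = addcdaabdcad$aaa
  rot[4] = ddcdaabdcad$aaaa
  rot[5] = dcdaabdcad$aaaad
  rot[6] = cdaabdcad$aaaadd
  rot[7] = daabdcad$aaaaddc
  rot[8] = aabdcad$aaaaddcd
  rot[9] = abdcad$aaaaddcda
  rot[10] = bdcad$aaaaddcdaa
  rot[11] = dcad$aaaaddcdaab
  rot[12] = cad$aaaaddcdaabd
  rot[13] = ad$aaaaddcdaabdc
  rot[14] = d$aaaaddcdaabdca
  rot[15] = $aaaaddcdaabdcad
Sorted (with $ < everything):
  sorted[0] = $aaaaddcdaabdcad
  sorted[1] = aaaaddcdaabdcad$
  sorted[2] = aaaddcdaabdcad$a
  sorted[3] = aabdcad$aaaaddcd
  sorted[4] = aaddcdaabdcad$aa
  sorted[5] = abdcad$aaaaddcda
  sorted[6] = ad$aaaaddcdaabdc
  sorted[7] = addcdaabdcad$aaa
  sorted[8] = bdcad$aaaaddcdaa
  sorted[9] = cad$aaaaddcdaabd
  sorted[10] = cdaabdcad$aaaadd
  sorted[11] = d$aaaaddcdaabdca
  sorted[12] = daabdcad$aaaaddc
  sorted[13] = dcad$aaaaddcdaab
  sorted[14] = dcdaabdcad$aaaad
  sorted[15] = ddcdaabdcad$aaaa
sorted[7] = addcdaabdcad$aaa

Answer: addcdaabdcad$aaa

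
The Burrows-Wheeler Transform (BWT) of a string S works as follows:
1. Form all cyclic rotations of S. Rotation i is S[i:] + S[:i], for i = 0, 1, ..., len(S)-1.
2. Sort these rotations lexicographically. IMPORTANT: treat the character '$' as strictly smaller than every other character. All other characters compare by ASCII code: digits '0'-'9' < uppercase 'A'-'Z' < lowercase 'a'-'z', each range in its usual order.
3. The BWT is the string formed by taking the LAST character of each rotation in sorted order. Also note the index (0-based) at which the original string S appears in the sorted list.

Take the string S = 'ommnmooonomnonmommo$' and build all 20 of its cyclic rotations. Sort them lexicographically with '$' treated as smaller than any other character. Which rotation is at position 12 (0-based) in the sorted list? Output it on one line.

Answer: o$ommnmooonomnonmomm

Derivation:
All 20 rotations (rotation i = S[i:]+S[:i]):
  rot[0] = ommnmooonomnonmommo$
  rot[1] = mmnmooonomnonmommo$o
  rot[2] = mnmooonomnonmommo$om
  rot[3] = nmooonomnonmommo$omm
  rot[4] = mooonomnonmommo$ommn
  rot[5] = ooonomnonmommo$ommnm
  rot[6] = oonomnonmommo$ommnmo
  rot[7] = onomnonmommo$ommnmoo
  rot[8] = nomnonmommo$ommnmooo
  rot[9] = omnonmommo$ommnmooon
  rot[10] = mnonmommo$ommnmooono
  rot[11] = nonmommo$ommnmooonom
  rot[12] = onmommo$ommnmooonomn
  rot[13] = nmommo$ommnmooonomno
  rot[14] = mommo$ommnmooonomnon
  rot[15] = ommo$ommnmooonomnonm
  rot[16] = mmo$ommnmooonomnonmo
  rot[17] = mo$ommnmooonomnonmom
  rot[18] = o$ommnmooonomnonmomm
  rot[19] = $ommnmooonomnonmommo
Sorted (with $ < everything):
  sorted[0] = $ommnmooonomnonmommo
  sorted[1] = mmnmooonomnonmommo$o
  sorted[2] = mmo$ommnmooonomnonmo
  sorted[3] = mnmooonomnonmommo$om
  sorted[4] = mnonmommo$ommnmooono
  sorted[5] = mo$ommnmooonomnonmom
  sorted[6] = mommo$ommnmooonomnon
  sorted[7] = mooonomnonmommo$ommn
  sorted[8] = nmommo$ommnmooonomno
  sorted[9] = nmooonomnonmommo$omm
  sorted[10] = nomnonmommo$ommnmooo
  sorted[11] = nonmommo$ommnmooonom
  sorted[12] = o$ommnmooonomnonmomm
  sorted[13] = ommnmooonomnonmommo$
  sorted[14] = ommo$ommnmooonomnonm
  sorted[15] = omnonmommo$ommnmooon
  sorted[16] = onmommo$ommnmooonomn
  sorted[17] = onomnonmommo$ommnmoo
  sorted[18] = oonomnonmommo$ommnmo
  sorted[19] = ooonomnonmommo$ommnm
sorted[12] = o$ommnmooonomnonmomm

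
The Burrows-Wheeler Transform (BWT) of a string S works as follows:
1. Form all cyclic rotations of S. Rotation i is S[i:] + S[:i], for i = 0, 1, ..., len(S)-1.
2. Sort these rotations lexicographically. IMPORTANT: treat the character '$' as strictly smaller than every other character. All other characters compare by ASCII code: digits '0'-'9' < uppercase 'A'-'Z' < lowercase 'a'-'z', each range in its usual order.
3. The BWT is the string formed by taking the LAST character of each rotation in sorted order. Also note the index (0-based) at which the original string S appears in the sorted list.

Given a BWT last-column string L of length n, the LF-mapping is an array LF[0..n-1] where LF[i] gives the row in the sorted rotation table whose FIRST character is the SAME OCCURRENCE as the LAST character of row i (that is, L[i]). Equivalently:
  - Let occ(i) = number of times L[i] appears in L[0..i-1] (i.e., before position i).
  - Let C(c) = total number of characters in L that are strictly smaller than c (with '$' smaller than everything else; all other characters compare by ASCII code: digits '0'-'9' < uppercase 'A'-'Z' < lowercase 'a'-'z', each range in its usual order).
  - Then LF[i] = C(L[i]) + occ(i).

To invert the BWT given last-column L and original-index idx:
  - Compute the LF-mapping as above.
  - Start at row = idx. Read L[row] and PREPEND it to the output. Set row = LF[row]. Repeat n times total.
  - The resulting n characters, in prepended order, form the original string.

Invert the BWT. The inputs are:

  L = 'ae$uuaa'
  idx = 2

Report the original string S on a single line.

Answer: auauea$

Derivation:
LF mapping: 1 4 0 5 6 2 3
Walk LF starting at row 2, prepending L[row]:
  step 1: row=2, L[2]='$', prepend. Next row=LF[2]=0
  step 2: row=0, L[0]='a', prepend. Next row=LF[0]=1
  step 3: row=1, L[1]='e', prepend. Next row=LF[1]=4
  step 4: row=4, L[4]='u', prepend. Next row=LF[4]=6
  step 5: row=6, L[6]='a', prepend. Next row=LF[6]=3
  step 6: row=3, L[3]='u', prepend. Next row=LF[3]=5
  step 7: row=5, L[5]='a', prepend. Next row=LF[5]=2
Reversed output: auauea$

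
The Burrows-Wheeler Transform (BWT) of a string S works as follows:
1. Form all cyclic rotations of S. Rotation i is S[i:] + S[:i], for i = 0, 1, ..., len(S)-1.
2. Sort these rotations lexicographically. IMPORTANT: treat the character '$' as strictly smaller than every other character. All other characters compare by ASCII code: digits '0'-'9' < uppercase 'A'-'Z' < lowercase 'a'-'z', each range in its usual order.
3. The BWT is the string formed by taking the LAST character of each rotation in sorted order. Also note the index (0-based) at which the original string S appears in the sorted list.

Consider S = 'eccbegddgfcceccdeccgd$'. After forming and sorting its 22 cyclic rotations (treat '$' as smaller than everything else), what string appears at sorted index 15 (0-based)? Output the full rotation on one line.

Answer: eccdeccgd$eccbegddgfcc

Derivation:
All 22 rotations (rotation i = S[i:]+S[:i]):
  rot[0] = eccbegddgfcceccdeccgd$
  rot[1] = ccbegddgfcceccdeccgd$e
  rot[2] = cbegddgfcceccdeccgd$ec
  rot[3] = begddgfcceccdeccgd$ecc
  rot[4] = egddgfcceccdeccgd$eccb
  rot[5] = gddgfcceccdeccgd$eccbe
  rot[6] = ddgfcceccdeccgd$eccbeg
  rot[7] = dgfcceccdeccgd$eccbegd
  rot[8] = gfcceccdeccgd$eccbegdd
  rot[9] = fcceccdeccgd$eccbegddg
  rot[10] = cceccdeccgd$eccbegddgf
  rot[11] = ceccdeccgd$eccbegddgfc
  rot[12] = eccdeccgd$eccbegddgfcc
  rot[13] = ccdeccgd$eccbegddgfcce
  rot[14] = cdeccgd$eccbegddgfccec
  rot[15] = deccgd$eccbegddgfccecc
  rot[16] = eccgd$eccbegddgfcceccd
  rot[17] = ccgd$eccbegddgfcceccde
  rot[18] = cgd$eccbegddgfcceccdec
  rot[19] = gd$eccbegddgfcceccdecc
  rot[20] = d$eccbegddgfcceccdeccg
  rot[21] = $eccbegddgfcceccdeccgd
Sorted (with $ < everything):
  sorted[0] = $eccbegddgfcceccdeccgd
  sorted[1] = begddgfcceccdeccgd$ecc
  sorted[2] = cbegddgfcceccdeccgd$ec
  sorted[3] = ccbegddgfcceccdeccgd$e
  sorted[4] = ccdeccgd$eccbegddgfcce
  sorted[5] = cceccdeccgd$eccbegddgf
  sorted[6] = ccgd$eccbegddgfcceccde
  sorted[7] = cdeccgd$eccbegddgfccec
  sorted[8] = ceccdeccgd$eccbegddgfc
  sorted[9] = cgd$eccbegddgfcceccdec
  sorted[10] = d$eccbegddgfcceccdeccg
  sorted[11] = ddgfcceccdeccgd$eccbeg
  sorted[12] = deccgd$eccbegddgfccecc
  sorted[13] = dgfcceccdeccgd$eccbegd
  sorted[14] = eccbegddgfcceccdeccgd$
  sorted[15] = eccdeccgd$eccbegddgfcc
  sorted[16] = eccgd$eccbegddgfcceccd
  sorted[17] = egddgfcceccdeccgd$eccb
  sorted[18] = fcceccdeccgd$eccbegddg
  sorted[19] = gd$eccbegddgfcceccdecc
  sorted[20] = gddgfcceccdeccgd$eccbe
  sorted[21] = gfcceccdeccgd$eccbegdd
sorted[15] = eccdeccgd$eccbegddgfcc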